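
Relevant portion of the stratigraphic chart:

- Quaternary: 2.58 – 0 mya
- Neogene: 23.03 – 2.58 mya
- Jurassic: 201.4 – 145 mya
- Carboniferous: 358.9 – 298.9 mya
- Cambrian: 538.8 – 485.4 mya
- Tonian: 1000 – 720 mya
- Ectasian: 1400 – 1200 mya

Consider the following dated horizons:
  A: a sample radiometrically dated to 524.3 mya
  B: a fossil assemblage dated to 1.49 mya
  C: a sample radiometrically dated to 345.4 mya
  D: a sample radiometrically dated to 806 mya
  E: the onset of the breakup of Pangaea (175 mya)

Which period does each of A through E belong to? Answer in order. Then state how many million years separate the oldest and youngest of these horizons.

Match each age against the start–end ranges in the excerpt: A = 524.3 Ma → Cambrian (538.8–485.4); B = 1.49 Ma → Quaternary (2.58–0); C = 345.4 Ma → Carboniferous (358.9–298.9); D = 806 Ma → Tonian (1000–720); E = 175 Ma → Jurassic (201.4–145).
The largest age is 806 Ma and the smallest is 1.49 Ma; their difference is 804.51 Myr.

A — Cambrian; B — Quaternary; C — Carboniferous; D — Tonian; E — Jurassic; span 804.51 million years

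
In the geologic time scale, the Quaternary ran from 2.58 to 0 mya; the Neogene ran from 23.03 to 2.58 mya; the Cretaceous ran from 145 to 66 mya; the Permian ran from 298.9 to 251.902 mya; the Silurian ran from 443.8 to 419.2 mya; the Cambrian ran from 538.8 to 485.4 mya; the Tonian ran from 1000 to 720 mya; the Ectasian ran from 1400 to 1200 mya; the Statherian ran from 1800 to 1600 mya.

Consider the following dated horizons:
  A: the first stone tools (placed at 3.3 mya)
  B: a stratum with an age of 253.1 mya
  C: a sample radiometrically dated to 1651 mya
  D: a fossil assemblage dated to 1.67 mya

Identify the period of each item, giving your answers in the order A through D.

A — Neogene; B — Permian; C — Statherian; D — Quaternary

Match each age against the start–end ranges in the excerpt: A = 3.3 Ma → Neogene (23.03–2.58); B = 253.1 Ma → Permian (298.9–251.902); C = 1651 Ma → Statherian (1800–1600); D = 1.67 Ma → Quaternary (2.58–0).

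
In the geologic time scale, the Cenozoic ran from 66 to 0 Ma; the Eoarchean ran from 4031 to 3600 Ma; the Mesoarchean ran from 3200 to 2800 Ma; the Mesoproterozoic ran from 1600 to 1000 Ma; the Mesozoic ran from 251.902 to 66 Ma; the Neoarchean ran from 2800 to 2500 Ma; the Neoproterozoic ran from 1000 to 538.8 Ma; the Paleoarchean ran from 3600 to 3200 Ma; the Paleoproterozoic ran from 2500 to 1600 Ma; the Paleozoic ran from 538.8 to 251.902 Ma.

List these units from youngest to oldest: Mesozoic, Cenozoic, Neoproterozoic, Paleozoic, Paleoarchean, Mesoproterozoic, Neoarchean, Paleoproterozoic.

Cenozoic, then Mesozoic, then Paleozoic, then Neoproterozoic, then Mesoproterozoic, then Paleoproterozoic, then Neoarchean, then Paleoarchean

Read off each span (Ma): Mesozoic 251.902–66; Cenozoic 66–0; Neoproterozoic 1000–538.8; Paleozoic 538.8–251.902; Paleoarchean 3600–3200; Mesoproterozoic 1600–1000; Neoarchean 2800–2500; Paleoproterozoic 2500–1600.
Larger Ma is older, so oldest→youngest is Paleoarchean, Neoarchean, Paleoproterozoic, Mesoproterozoic, Neoproterozoic, Paleozoic, Mesozoic, Cenozoic; reverse it for youngest→oldest.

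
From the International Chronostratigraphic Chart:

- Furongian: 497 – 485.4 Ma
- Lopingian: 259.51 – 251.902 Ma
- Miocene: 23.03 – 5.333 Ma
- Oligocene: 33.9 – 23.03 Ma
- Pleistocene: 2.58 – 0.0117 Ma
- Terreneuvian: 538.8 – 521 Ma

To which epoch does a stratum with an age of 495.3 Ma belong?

Furongian

495.3 Ma lies between 497 and 485.4 Ma, so it falls in the Furongian.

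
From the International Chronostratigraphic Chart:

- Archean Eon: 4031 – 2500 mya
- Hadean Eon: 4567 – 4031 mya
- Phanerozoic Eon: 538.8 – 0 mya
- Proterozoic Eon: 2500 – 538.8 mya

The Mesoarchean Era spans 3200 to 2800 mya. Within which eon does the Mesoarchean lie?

The Mesoarchean (3200–2800 Ma) lies entirely within 4031–2500 Ma, the Archean Eon.

Archean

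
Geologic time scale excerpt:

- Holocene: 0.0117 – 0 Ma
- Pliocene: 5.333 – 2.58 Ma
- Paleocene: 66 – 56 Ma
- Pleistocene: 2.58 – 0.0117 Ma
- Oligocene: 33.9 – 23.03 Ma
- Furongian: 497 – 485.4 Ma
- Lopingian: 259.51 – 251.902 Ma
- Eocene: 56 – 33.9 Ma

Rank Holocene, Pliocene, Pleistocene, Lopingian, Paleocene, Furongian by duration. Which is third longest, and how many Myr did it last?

Durations: Holocene 0.0117; Pliocene 2.753; Pleistocene 2.5683; Lopingian 7.608; Paleocene 10; Furongian 11.6 Myr.
Sorted longest-first: Furongian (11.6), Paleocene (10), Lopingian (7.608), Pliocene (2.753), Pleistocene (2.5683), Holocene (0.0117).
The third longest is Lopingian at 7.608 Myr.

Lopingian, 7.608 million years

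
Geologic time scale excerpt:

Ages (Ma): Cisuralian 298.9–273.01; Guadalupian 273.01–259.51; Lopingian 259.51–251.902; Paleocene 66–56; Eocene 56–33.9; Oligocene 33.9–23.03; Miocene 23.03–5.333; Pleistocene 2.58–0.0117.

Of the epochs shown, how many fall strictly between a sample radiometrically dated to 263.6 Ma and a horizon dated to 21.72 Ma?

263.6 Ma sits inside the Guadalupian (273.01–259.51) and 21.72 Ma inside the Miocene (23.03–5.333); neither of those is wholly between the two dates.
The listed epochs lying completely between them are Lopingian, Paleocene, Eocene, Oligocene — 4 in all.

4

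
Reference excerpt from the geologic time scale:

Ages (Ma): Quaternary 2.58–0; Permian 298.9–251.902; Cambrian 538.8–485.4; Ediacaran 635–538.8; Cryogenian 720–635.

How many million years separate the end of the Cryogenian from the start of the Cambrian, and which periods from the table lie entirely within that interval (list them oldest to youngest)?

End of Cryogenian = 635 Ma; start of Cambrian = 538.8 Ma.
Gap = 635 − 538.8 = 96.2 Myr.
Periods wholly inside 635–538.8 Ma: Ediacaran (635–538.8).

96.2 million years; Ediacaran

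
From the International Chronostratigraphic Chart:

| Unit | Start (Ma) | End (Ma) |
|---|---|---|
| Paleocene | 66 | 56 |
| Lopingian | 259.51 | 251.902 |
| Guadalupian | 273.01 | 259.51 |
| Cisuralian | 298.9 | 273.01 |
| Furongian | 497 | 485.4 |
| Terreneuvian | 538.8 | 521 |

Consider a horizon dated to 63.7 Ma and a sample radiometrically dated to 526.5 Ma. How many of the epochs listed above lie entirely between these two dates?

The older date is 526.5 Ma and the younger is 63.7 Ma.
Epochs with start < 526.5 and end > 63.7 Ma: Furongian (497–485.4), Cisuralian (298.9–273.01), Guadalupian (273.01–259.51), Lopingian (259.51–251.902).
That is 4 complete epochs.

4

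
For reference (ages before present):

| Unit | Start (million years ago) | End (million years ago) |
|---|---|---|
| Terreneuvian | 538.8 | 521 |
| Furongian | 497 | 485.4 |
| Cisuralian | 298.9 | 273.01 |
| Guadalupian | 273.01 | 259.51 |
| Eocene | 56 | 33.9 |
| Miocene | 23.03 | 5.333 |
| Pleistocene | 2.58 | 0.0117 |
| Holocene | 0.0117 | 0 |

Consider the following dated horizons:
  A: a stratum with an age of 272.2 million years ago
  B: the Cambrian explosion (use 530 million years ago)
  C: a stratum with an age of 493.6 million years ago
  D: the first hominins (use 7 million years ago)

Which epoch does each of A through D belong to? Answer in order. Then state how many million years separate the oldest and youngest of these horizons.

A — Guadalupian; B — Terreneuvian; C — Furongian; D — Miocene; span 523 million years

Match each age against the start–end ranges in the excerpt: A = 272.2 Ma → Guadalupian (273.01–259.51); B = 530 Ma → Terreneuvian (538.8–521); C = 493.6 Ma → Furongian (497–485.4); D = 7 Ma → Miocene (23.03–5.333).
The largest age is 530 Ma and the smallest is 7 Ma; their difference is 523 Myr.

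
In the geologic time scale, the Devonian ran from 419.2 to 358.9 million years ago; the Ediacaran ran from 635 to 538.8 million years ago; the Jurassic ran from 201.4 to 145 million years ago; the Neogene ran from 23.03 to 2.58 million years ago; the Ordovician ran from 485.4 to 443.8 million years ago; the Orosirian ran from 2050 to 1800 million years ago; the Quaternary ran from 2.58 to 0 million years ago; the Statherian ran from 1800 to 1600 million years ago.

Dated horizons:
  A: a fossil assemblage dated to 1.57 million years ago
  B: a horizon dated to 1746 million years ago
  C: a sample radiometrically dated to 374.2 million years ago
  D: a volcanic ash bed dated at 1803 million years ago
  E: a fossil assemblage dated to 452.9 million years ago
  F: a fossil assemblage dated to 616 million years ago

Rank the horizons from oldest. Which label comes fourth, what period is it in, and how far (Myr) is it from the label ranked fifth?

E, in the Ordovician; 78.7 million years to C

Larger Ma means older, so oldest first: D 1803 > B 1746 > F 616 > E 452.9 > C 374.2 > A 1.57.
Counting 4 along gives E (452.9 Ma); the excerpt puts that inside the Ordovician, 485.4–443.8 Ma.
Next in line is C (374.2 Ma), and 452.9 − 374.2 = 78.7 Myr.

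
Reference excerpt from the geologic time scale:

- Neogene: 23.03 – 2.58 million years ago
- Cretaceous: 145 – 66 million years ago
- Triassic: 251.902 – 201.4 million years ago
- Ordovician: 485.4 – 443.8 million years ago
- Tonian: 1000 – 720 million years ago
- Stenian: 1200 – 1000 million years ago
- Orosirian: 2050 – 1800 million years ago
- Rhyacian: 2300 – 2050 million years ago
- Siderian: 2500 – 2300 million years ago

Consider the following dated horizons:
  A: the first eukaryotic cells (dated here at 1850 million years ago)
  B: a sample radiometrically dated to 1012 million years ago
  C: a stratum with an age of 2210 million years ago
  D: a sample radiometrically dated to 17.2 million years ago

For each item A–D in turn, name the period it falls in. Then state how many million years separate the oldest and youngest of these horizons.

Match each age against the start–end ranges in the excerpt: A = 1850 Ma → Orosirian (2050–1800); B = 1012 Ma → Stenian (1200–1000); C = 2210 Ma → Rhyacian (2300–2050); D = 17.2 Ma → Neogene (23.03–2.58).
The largest age is 2210 Ma and the smallest is 17.2 Ma; their difference is 2192.8 Myr.

A — Orosirian; B — Stenian; C — Rhyacian; D — Neogene; span 2192.8 million years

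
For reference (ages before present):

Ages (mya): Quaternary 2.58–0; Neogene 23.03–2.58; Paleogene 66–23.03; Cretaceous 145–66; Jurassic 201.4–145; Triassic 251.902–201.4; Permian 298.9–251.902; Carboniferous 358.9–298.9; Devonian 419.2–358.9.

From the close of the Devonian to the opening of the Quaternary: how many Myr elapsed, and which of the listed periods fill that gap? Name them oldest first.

End of Devonian = 358.9 Ma; start of Quaternary = 2.58 Ma.
Gap = 358.9 − 2.58 = 356.32 Myr.
Periods wholly inside 358.9–2.58 Ma: Carboniferous (358.9–298.9), Permian (298.9–251.902), Triassic (251.902–201.4), Jurassic (201.4–145), Cretaceous (145–66), Paleogene (66–23.03), Neogene (23.03–2.58).

356.32 million years; Carboniferous, Permian, Triassic, Jurassic, Cretaceous, Paleogene, Neogene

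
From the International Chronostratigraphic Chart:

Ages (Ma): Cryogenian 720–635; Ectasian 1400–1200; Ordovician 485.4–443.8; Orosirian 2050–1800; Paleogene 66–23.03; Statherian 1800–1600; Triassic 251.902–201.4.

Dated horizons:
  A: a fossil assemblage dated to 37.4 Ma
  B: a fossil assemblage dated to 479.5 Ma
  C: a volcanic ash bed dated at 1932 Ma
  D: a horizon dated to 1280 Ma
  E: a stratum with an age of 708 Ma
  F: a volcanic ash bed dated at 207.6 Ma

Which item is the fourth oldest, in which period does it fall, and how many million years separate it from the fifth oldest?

B, in the Ordovician; 271.9 million years to F

Larger Ma means older, so oldest first: C 1932 > D 1280 > E 708 > B 479.5 > F 207.6 > A 37.4.
Counting 4 along gives B (479.5 Ma); the excerpt puts that inside the Ordovician, 485.4–443.8 Ma.
Next in line is F (207.6 Ma), and 479.5 − 207.6 = 271.9 Myr.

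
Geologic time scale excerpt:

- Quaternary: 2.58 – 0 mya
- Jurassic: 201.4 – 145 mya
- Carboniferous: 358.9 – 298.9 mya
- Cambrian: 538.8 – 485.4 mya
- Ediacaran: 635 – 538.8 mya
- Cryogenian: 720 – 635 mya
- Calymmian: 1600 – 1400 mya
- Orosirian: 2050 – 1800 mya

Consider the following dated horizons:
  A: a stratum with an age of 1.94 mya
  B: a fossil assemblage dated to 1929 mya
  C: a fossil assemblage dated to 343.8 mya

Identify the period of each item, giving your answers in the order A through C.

A — Quaternary; B — Orosirian; C — Carboniferous

Match each age against the start–end ranges in the excerpt: A = 1.94 Ma → Quaternary (2.58–0); B = 1929 Ma → Orosirian (2050–1800); C = 343.8 Ma → Carboniferous (358.9–298.9).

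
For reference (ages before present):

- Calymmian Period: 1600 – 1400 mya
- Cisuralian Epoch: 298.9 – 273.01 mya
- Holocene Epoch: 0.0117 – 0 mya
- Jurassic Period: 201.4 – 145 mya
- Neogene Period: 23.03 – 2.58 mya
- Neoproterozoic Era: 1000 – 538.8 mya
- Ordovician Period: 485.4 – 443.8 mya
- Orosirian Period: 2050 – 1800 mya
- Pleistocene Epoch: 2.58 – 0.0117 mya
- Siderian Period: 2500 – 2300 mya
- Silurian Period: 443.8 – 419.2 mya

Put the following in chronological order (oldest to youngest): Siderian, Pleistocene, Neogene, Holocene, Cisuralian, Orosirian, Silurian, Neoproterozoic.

Siderian, Orosirian, Neoproterozoic, Silurian, Cisuralian, Neogene, Pleistocene, Holocene

The oldest of these is Siderian (starts 2500 Ma) and the youngest is Holocene (ends 0 Ma).
In between, by decreasing start age: Orosirian (2050), Neoproterozoic (1000), Silurian (443.8), Cisuralian (298.9), Neogene (23.03), Pleistocene (2.58).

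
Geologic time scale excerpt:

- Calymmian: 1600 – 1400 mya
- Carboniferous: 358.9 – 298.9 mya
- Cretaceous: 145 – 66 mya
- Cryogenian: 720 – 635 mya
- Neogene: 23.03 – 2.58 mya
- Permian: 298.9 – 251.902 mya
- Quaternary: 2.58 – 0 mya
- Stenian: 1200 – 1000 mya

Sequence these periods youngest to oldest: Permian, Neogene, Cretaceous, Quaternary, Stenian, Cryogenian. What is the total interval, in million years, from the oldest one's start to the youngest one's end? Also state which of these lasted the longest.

Start ages (Ma): Stenian 1200, Cryogenian 720, Permian 298.9, Cretaceous 145, Neogene 23.03, Quaternary 2.58.
Ordered youngest to oldest: Quaternary, Neogene, Cretaceous, Permian, Cryogenian, Stenian.
Span = 1200 − 0 = 1200 Myr.
Durations: Permian 46.998, Cryogenian 85, Stenian 200, Neogene 20.45, Quaternary 2.58, Cretaceous 79 → longest is Stenian (200 Myr).

Quaternary → Neogene → Cretaceous → Permian → Cryogenian → Stenian; total span 1200 Myr; longest is Stenian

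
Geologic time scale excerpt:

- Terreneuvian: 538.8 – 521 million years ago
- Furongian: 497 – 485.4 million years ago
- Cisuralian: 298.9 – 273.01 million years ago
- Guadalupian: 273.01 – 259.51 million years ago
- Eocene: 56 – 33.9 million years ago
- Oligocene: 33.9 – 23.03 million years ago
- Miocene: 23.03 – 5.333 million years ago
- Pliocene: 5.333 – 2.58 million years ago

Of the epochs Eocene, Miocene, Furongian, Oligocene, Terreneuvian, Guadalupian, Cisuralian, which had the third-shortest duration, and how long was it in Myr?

Start − end for each: Eocene 56 − 33.9 = 22.1; Miocene 23.03 − 5.333 = 17.697; Furongian 497 − 485.4 = 11.6; Oligocene 33.9 − 23.03 = 10.87; Terreneuvian 538.8 − 521 = 17.8; Guadalupian 273.01 − 259.51 = 13.5; Cisuralian 298.9 − 273.01 = 25.89.
Ranking these from shortest: Oligocene < Furongian < Guadalupian < Miocene < Terreneuvian < Eocene < Cisuralian.
Position 3 in that ranking is Guadalupian, which lasted 13.5 Myr.

Guadalupian, 13.5 million years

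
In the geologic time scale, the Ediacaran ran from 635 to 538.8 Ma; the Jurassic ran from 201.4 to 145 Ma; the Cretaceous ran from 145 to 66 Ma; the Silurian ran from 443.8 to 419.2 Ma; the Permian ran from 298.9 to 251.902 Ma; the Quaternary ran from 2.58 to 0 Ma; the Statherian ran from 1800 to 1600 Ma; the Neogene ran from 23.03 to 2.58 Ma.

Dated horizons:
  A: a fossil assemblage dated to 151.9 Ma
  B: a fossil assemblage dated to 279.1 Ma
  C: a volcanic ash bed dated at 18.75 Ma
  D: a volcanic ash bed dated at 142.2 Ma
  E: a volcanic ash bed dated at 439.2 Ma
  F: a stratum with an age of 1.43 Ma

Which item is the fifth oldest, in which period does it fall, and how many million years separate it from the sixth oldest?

C, in the Neogene; 17.32 million years to F

Sorted oldest-first by Ma: E (439.2), B (279.1), A (151.9), D (142.2), C (18.75), F (1.43).
The fifth oldest is C at 18.75 Ma, which lies in 23.03–2.58 Ma: the Neogene.
The sixth oldest is F at 1.43 Ma; separation = |18.75 − 1.43| = 17.32 Myr.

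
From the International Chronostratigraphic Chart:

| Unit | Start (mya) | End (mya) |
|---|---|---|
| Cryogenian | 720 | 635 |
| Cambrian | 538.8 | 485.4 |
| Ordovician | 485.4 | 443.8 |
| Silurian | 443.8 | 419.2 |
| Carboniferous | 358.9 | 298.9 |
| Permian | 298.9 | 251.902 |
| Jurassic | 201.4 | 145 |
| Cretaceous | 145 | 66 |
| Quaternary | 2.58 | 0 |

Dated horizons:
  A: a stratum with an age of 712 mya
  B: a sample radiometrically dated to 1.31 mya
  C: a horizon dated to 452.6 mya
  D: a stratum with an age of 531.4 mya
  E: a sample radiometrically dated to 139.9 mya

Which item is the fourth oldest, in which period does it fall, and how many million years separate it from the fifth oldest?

E, in the Cretaceous; 138.59 million years to B

Larger Ma means older, so oldest first: A 712 > D 531.4 > C 452.6 > E 139.9 > B 1.31.
Counting 4 along gives E (139.9 Ma); the excerpt puts that inside the Cretaceous, 145–66 Ma.
Next in line is B (1.31 Ma), and 139.9 − 1.31 = 138.59 Myr.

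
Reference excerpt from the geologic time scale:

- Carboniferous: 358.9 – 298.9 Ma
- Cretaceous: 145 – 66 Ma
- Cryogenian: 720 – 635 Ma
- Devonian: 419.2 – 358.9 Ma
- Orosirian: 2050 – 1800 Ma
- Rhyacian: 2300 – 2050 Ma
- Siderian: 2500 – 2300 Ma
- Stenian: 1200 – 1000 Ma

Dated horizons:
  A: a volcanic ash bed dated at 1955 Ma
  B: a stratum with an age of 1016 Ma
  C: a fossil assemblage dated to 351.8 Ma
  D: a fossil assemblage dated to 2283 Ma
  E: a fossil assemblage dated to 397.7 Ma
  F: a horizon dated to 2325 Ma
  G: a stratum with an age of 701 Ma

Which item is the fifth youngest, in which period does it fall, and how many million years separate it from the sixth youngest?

Smaller Ma means younger, so youngest first: C 351.8 < E 397.7 < G 701 < B 1016 < A 1955 < D 2283 < F 2325.
Counting 5 along gives A (1955 Ma); the excerpt puts that inside the Orosirian, 2050–1800 Ma.
Next in line is D (2283 Ma), and 2283 − 1955 = 328 Myr.

A, in the Orosirian; 328 million years to D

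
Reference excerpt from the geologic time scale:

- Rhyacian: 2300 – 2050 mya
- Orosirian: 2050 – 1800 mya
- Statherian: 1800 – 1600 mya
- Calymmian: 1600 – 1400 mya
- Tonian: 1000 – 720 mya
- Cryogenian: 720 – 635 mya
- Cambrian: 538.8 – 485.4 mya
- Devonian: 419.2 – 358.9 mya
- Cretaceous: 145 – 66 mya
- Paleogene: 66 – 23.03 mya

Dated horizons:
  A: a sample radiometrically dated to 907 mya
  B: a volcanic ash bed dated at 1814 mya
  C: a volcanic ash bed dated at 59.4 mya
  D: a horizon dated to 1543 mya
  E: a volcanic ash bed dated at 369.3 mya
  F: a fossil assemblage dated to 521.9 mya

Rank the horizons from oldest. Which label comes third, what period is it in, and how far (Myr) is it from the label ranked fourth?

Larger Ma means older, so oldest first: B 1814 > D 1543 > A 907 > F 521.9 > E 369.3 > C 59.4.
Counting 3 along gives A (907 Ma); the excerpt puts that inside the Tonian, 1000–720 Ma.
Next in line is F (521.9 Ma), and 907 − 521.9 = 385.1 Myr.

A, in the Tonian; 385.1 million years to F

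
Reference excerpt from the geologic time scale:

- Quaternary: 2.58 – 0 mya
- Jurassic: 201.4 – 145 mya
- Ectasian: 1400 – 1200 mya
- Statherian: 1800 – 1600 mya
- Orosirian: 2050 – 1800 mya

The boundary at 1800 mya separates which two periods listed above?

Orosirian and Statherian

The Orosirian ends at 1800 mya and the Statherian begins at 1800 mya, so they share that boundary.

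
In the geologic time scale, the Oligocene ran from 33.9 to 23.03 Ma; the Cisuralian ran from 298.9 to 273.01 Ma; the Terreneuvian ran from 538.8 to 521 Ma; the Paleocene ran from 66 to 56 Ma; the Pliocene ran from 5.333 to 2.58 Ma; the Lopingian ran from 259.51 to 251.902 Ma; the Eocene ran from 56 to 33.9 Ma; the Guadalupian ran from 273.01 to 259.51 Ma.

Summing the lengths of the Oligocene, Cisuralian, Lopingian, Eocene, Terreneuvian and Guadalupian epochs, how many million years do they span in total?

97.768 million years

Duration is start − end for each: (33.9 − 23.03) + (298.9 − 273.01) + (259.51 − 251.902) + (56 − 33.9) + (538.8 − 521) + (273.01 − 259.51).
That is 10.87 + 25.89 + 7.608 + 22.1 + 17.8 + 13.5, which totals 97.768 million years.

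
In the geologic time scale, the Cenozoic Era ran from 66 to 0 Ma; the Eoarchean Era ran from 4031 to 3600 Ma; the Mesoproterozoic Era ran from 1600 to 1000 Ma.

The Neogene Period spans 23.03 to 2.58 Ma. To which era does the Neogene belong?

Cenozoic

The Neogene (23.03–2.58 Ma) lies entirely within 66–0 Ma, the Cenozoic Era.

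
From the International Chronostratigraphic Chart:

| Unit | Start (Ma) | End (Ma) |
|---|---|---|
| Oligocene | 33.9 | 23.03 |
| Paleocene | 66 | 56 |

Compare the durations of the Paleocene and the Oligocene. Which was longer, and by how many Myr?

Oligocene, by 0.87 million years

Paleocene: 66 − 56 = 10 Myr.
Oligocene: 33.9 − 23.03 = 10.87 Myr.
Difference: 10.87 − 10 = 0.87 Myr, so the Oligocene was longer.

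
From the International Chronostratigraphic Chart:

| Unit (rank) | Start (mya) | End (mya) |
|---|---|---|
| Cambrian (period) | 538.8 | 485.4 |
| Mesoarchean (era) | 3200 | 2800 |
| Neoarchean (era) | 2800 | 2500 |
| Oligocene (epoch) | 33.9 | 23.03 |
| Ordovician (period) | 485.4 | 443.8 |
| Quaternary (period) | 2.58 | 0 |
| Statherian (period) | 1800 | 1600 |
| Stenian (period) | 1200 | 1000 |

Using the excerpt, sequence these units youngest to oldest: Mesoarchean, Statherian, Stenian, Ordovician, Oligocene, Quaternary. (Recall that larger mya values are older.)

Quaternary, Oligocene, Ordovician, Stenian, Statherian, Mesoarchean

Sorting by start age (ascending Ma, since larger Ma = older): Quaternary start 2.58, Oligocene start 33.9, Ordovician start 485.4, Stenian start 1200, Statherian start 1800, Mesoarchean start 3200.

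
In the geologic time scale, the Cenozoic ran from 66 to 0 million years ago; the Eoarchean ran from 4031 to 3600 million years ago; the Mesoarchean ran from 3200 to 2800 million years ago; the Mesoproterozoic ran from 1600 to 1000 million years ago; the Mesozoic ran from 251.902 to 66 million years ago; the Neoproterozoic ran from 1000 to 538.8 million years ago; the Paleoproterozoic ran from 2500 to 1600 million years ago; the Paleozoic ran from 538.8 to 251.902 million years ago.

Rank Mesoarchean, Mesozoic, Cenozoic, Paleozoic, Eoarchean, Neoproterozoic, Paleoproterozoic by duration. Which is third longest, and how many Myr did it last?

Durations: Mesoarchean 400; Mesozoic 185.902; Cenozoic 66; Paleozoic 286.898; Eoarchean 431; Neoproterozoic 461.2; Paleoproterozoic 900 Myr.
Sorted longest-first: Paleoproterozoic (900), Neoproterozoic (461.2), Eoarchean (431), Mesoarchean (400), Paleozoic (286.898), Mesozoic (185.902), Cenozoic (66).
The third longest is Eoarchean at 431 Myr.

Eoarchean, 431 million years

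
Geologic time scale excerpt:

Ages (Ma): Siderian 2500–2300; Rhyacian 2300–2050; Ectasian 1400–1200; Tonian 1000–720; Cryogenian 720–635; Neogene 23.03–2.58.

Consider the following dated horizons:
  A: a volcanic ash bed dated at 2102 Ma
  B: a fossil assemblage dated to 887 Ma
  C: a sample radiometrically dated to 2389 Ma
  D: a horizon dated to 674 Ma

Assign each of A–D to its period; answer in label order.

Match each age against the start–end ranges in the excerpt: A = 2102 Ma → Rhyacian (2300–2050); B = 887 Ma → Tonian (1000–720); C = 2389 Ma → Siderian (2500–2300); D = 674 Ma → Cryogenian (720–635).

A — Rhyacian; B — Tonian; C — Siderian; D — Cryogenian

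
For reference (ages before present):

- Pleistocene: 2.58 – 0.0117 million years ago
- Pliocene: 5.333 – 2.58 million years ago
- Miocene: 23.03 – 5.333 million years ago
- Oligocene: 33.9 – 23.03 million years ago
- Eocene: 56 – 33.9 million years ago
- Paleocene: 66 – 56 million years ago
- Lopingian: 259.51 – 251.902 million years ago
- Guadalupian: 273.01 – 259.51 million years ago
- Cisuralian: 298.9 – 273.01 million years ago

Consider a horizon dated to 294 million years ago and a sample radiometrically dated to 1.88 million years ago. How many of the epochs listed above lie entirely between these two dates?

7

294 Ma sits inside the Cisuralian (298.9–273.01) and 1.88 Ma inside the Pleistocene (2.58–0.0117); neither of those is wholly between the two dates.
The listed epochs lying completely between them are Guadalupian, Lopingian, Paleocene, Eocene, Oligocene, Miocene, Pliocene — 7 in all.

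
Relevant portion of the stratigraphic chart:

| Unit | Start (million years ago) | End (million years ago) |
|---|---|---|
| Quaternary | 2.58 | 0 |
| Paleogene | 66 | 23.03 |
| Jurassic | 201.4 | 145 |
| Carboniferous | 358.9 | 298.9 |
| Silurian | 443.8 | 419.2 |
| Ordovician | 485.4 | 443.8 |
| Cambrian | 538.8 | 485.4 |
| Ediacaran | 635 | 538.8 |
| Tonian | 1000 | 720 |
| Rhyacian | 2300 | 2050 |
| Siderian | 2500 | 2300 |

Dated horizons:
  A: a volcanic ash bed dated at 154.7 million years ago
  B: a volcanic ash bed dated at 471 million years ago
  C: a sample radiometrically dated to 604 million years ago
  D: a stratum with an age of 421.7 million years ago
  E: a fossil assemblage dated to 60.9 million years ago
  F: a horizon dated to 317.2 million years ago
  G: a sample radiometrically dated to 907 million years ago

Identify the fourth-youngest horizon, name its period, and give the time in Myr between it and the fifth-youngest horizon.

Smaller Ma means younger, so youngest first: E 60.9 < A 154.7 < F 317.2 < D 421.7 < B 471 < C 604 < G 907.
Counting 4 along gives D (421.7 Ma); the excerpt puts that inside the Silurian, 443.8–419.2 Ma.
Next in line is B (471 Ma), and 471 − 421.7 = 49.3 Myr.

D, in the Silurian; 49.3 million years to B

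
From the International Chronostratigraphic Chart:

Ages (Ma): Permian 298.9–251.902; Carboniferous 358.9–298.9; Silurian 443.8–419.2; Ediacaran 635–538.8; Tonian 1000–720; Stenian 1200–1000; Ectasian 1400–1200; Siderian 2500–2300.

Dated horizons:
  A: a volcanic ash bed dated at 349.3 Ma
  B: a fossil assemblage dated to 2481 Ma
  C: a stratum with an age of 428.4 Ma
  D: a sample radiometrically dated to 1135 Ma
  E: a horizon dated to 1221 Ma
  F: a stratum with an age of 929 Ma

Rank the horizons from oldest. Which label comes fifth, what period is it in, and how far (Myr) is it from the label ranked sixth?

Larger Ma means older, so oldest first: B 2481 > E 1221 > D 1135 > F 929 > C 428.4 > A 349.3.
Counting 5 along gives C (428.4 Ma); the excerpt puts that inside the Silurian, 443.8–419.2 Ma.
Next in line is A (349.3 Ma), and 428.4 − 349.3 = 79.1 Myr.

C, in the Silurian; 79.1 million years to A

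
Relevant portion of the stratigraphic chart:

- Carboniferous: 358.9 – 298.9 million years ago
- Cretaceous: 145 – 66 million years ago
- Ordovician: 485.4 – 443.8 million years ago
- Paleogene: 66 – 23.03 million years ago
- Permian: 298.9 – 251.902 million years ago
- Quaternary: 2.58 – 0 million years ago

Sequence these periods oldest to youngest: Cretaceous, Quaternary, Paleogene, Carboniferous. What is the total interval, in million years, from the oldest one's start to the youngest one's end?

From the excerpt: Cretaceous 145–66; Quaternary 2.58–0; Paleogene 66–23.03; Carboniferous 358.9–298.9 (Ma).
Larger Ma is earlier, so the oldest is Carboniferous and the youngest is Quaternary; oldest to youngest: Carboniferous, Cretaceous, Paleogene, Quaternary.
Oldest start 358.9 minus youngest end 0 gives 358.9 Myr overall.

Carboniferous → Cretaceous → Paleogene → Quaternary; total span 358.9 Myr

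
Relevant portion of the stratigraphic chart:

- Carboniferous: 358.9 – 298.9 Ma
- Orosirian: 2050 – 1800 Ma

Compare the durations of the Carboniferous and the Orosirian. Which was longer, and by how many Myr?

Carboniferous: 358.9 − 298.9 = 60 Myr.
Orosirian: 2050 − 1800 = 250 Myr.
Difference: 250 − 60 = 190 Myr, so the Orosirian was longer.

Orosirian, by 190 million years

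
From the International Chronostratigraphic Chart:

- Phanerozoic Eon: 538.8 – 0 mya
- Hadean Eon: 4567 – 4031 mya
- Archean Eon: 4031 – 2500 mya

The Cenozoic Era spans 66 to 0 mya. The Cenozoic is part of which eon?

Phanerozoic

The Cenozoic (66–0 Ma) lies entirely within 538.8–0 Ma, the Phanerozoic Eon.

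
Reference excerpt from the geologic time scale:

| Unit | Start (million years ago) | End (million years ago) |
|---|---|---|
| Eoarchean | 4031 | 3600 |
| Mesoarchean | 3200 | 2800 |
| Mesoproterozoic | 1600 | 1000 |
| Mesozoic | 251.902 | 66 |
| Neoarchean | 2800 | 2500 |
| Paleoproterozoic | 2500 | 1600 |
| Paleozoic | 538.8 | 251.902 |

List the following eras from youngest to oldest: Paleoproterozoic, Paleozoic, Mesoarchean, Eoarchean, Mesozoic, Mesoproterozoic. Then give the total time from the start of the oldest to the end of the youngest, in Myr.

From the excerpt: Paleoproterozoic 2500–1600; Paleozoic 538.8–251.902; Mesoarchean 3200–2800; Eoarchean 4031–3600; Mesozoic 251.902–66; Mesoproterozoic 1600–1000 (Ma).
Larger Ma is earlier, so the oldest is Eoarchean and the youngest is Mesozoic; youngest to oldest: Mesozoic, Paleozoic, Mesoproterozoic, Paleoproterozoic, Mesoarchean, Eoarchean.
Oldest start 4031 minus youngest end 66 gives 3965 Myr overall.

Mesozoic, Paleozoic, Mesoproterozoic, Paleoproterozoic, Mesoarchean, Eoarchean; total span 3965 Myr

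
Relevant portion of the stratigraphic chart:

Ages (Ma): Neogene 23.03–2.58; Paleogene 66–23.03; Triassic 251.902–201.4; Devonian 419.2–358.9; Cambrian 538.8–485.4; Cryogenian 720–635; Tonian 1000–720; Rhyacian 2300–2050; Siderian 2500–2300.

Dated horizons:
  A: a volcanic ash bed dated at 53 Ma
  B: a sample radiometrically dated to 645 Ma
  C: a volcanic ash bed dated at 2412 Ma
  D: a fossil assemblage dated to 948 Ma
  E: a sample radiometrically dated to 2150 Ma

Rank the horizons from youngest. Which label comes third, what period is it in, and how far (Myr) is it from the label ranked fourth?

D, in the Tonian; 1202 million years to E

Sorted youngest-first by Ma: A (53), B (645), D (948), E (2150), C (2412).
The third youngest is D at 948 Ma, which lies in 1000–720 Ma: the Tonian.
The fourth youngest is E at 2150 Ma; separation = |948 − 2150| = 1202 Myr.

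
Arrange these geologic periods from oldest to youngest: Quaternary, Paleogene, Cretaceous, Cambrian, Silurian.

Cambrian, then Silurian, then Cretaceous, then Paleogene, then Quaternary

Era membership (oldest first within each) — Paleozoic: Cambrian, Silurian; Mesozoic: Cretaceous; Cenozoic: Paleogene, Quaternary. Paleozoic precedes Mesozoic, which precedes Cenozoic. Concatenating the groups in that era order gives oldest to youngest directly.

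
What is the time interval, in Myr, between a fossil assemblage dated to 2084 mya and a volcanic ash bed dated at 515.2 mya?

2084 − 515.2 = 1568.8 million years.

1568.8 million years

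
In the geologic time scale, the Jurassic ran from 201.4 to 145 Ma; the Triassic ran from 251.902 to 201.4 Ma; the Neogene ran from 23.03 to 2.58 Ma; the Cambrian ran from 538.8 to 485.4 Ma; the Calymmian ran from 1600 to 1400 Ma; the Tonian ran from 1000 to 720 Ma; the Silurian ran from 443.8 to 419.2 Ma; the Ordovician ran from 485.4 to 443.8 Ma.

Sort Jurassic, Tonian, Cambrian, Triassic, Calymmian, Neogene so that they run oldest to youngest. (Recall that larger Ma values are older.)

Calymmian → Tonian → Cambrian → Triassic → Jurassic → Neogene

Sorting by start age (descending Ma, since larger Ma = older): Calymmian began 1600, Tonian began 1000, Cambrian began 538.8, Triassic began 251.902, Jurassic began 201.4, Neogene began 23.03.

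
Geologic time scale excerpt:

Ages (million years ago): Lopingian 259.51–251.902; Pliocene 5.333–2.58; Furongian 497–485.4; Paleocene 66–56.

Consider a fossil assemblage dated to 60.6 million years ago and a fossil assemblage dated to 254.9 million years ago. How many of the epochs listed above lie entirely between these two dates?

The older date is 254.9 Ma and the younger is 60.6 Ma.
No epoch both begins after 254.9 Ma and ends before 60.6 Ma, so the count is 0.

0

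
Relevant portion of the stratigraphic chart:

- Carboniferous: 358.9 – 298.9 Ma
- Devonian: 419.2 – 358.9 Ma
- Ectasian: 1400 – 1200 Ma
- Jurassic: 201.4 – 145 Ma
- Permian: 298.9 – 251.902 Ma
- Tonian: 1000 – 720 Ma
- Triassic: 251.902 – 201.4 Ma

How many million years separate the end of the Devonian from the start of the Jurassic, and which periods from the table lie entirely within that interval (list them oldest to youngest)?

157.5 million years; Carboniferous, Permian, Triassic

The Devonian closes at 358.9 Ma and the Jurassic opens at 201.4 Ma, so the interval is 358.9 − 201.4 = 157.5 Myr.
A period fits inside if it starts at or after 358.9 Ma and ends at or before 201.4 Ma; oldest first that gives Carboniferous, Permian, Triassic.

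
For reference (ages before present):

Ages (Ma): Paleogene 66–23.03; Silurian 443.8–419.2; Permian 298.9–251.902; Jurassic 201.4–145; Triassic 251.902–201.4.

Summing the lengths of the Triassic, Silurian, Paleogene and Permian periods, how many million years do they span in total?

Duration is start − end for each: (251.902 − 201.4) + (443.8 − 419.2) + (66 − 23.03) + (298.9 − 251.902).
That is 50.502 + 24.6 + 42.97 + 46.998, which totals 165.07 million years.

165.07 million years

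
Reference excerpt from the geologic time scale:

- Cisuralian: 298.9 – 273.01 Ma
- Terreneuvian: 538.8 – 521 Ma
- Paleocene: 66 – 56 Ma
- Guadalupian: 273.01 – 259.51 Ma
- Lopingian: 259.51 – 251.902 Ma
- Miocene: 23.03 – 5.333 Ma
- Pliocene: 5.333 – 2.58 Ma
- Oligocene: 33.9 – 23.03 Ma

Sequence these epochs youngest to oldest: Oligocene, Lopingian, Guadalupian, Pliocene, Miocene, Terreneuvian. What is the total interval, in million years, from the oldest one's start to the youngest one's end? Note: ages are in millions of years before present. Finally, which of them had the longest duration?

Pliocene → Miocene → Oligocene → Lopingian → Guadalupian → Terreneuvian; total span 536.22 Myr; longest is Terreneuvian

From the excerpt: Oligocene 33.9–23.03; Lopingian 259.51–251.902; Guadalupian 273.01–259.51; Pliocene 5.333–2.58; Miocene 23.03–5.333; Terreneuvian 538.8–521 (Ma).
Larger Ma is earlier, so the oldest is Terreneuvian and the youngest is Pliocene; youngest to oldest: Pliocene, Miocene, Oligocene, Lopingian, Guadalupian, Terreneuvian.
Oldest start 538.8 minus youngest end 2.58 gives 536.22 Myr overall.
Individual lengths (start − end): Terreneuvian 17.8; Oligocene 10.87; Pliocene 2.753; Miocene 17.697; Guadalupian 13.5; Lopingian 7.608. The largest is Terreneuvian at 17.8 Myr.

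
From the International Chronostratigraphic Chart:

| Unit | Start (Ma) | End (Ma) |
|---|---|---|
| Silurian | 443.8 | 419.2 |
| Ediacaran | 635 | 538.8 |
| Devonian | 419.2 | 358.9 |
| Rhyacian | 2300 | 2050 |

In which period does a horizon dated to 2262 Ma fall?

2262 Ma lies between 2300 and 2050 Ma, so it falls in the Rhyacian.

Rhyacian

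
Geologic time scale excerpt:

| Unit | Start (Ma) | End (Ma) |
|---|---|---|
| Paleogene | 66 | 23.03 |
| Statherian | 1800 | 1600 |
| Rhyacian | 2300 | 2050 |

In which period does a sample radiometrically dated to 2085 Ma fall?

2085 Ma lies between 2300 and 2050 Ma, so it falls in the Rhyacian.

Rhyacian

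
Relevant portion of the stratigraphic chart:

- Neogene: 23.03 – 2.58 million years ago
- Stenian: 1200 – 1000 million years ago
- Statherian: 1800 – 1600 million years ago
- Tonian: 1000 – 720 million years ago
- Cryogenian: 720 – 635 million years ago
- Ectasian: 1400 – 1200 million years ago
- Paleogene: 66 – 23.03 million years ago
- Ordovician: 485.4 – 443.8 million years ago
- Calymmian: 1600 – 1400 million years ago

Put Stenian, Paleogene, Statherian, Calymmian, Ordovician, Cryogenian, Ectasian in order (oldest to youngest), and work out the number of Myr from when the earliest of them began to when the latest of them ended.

Statherian, Calymmian, Ectasian, Stenian, Cryogenian, Ordovician, Paleogene; total span 1776.97 Myr

From the excerpt: Stenian 1200–1000; Paleogene 66–23.03; Statherian 1800–1600; Calymmian 1600–1400; Ordovician 485.4–443.8; Cryogenian 720–635; Ectasian 1400–1200 (Ma).
Larger Ma is earlier, so the oldest is Statherian and the youngest is Paleogene; oldest to youngest: Statherian, Calymmian, Ectasian, Stenian, Cryogenian, Ordovician, Paleogene.
Oldest start 1800 minus youngest end 23.03 gives 1776.97 Myr overall.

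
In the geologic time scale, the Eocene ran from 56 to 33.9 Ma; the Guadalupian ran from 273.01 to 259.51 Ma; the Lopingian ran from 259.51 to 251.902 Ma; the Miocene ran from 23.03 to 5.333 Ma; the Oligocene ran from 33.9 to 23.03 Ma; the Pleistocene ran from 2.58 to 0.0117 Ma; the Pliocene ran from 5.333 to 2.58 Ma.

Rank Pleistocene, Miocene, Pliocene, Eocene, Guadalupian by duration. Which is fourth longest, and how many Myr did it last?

Pliocene, 2.753 million years

Durations: Pleistocene 2.5683; Miocene 17.697; Pliocene 2.753; Eocene 22.1; Guadalupian 13.5 Myr.
Sorted longest-first: Eocene (22.1), Miocene (17.697), Guadalupian (13.5), Pliocene (2.753), Pleistocene (2.5683).
The fourth longest is Pliocene at 2.753 Myr.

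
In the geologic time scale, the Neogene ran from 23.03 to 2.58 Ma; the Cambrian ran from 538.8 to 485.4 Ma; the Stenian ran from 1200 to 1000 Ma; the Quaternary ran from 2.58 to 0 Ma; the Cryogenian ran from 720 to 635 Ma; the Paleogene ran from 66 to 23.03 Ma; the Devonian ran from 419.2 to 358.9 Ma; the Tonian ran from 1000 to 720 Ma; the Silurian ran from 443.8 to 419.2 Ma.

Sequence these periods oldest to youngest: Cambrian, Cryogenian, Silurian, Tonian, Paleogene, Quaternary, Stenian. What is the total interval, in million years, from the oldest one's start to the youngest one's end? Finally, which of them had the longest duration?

Stenian, Tonian, Cryogenian, Cambrian, Silurian, Paleogene, Quaternary; total span 1200 Myr; longest is Tonian

From the excerpt: Cambrian 538.8–485.4; Cryogenian 720–635; Silurian 443.8–419.2; Tonian 1000–720; Paleogene 66–23.03; Quaternary 2.58–0; Stenian 1200–1000 (Ma).
Larger Ma is earlier, so the oldest is Stenian and the youngest is Quaternary; oldest to youngest: Stenian, Tonian, Cryogenian, Cambrian, Silurian, Paleogene, Quaternary.
Oldest start 1200 minus youngest end 0 gives 1200 Myr overall.
Individual lengths (start − end): Silurian 24.6; Quaternary 2.58; Tonian 280; Cambrian 53.4; Paleogene 42.97; Stenian 200; Cryogenian 85. The largest is Tonian at 280 Myr.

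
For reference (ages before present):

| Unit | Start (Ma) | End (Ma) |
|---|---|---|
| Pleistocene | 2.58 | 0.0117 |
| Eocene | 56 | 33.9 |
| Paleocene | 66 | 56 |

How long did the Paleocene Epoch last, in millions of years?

10 million years

66 − 56 = 10 million years.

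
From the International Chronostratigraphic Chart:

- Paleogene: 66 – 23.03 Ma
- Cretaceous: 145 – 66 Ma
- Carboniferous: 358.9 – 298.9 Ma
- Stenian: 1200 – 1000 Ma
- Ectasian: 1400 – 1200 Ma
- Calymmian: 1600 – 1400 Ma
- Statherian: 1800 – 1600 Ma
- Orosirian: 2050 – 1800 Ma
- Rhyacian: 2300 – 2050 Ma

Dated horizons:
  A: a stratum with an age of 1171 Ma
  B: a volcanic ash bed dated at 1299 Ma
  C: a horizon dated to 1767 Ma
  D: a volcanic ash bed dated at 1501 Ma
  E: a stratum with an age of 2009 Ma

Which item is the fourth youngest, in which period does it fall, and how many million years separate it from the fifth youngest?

Smaller Ma means younger, so youngest first: A 1171 < B 1299 < D 1501 < C 1767 < E 2009.
Counting 4 along gives C (1767 Ma); the excerpt puts that inside the Statherian, 1800–1600 Ma.
Next in line is E (2009 Ma), and 2009 − 1767 = 242 Myr.

C, in the Statherian; 242 million years to E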